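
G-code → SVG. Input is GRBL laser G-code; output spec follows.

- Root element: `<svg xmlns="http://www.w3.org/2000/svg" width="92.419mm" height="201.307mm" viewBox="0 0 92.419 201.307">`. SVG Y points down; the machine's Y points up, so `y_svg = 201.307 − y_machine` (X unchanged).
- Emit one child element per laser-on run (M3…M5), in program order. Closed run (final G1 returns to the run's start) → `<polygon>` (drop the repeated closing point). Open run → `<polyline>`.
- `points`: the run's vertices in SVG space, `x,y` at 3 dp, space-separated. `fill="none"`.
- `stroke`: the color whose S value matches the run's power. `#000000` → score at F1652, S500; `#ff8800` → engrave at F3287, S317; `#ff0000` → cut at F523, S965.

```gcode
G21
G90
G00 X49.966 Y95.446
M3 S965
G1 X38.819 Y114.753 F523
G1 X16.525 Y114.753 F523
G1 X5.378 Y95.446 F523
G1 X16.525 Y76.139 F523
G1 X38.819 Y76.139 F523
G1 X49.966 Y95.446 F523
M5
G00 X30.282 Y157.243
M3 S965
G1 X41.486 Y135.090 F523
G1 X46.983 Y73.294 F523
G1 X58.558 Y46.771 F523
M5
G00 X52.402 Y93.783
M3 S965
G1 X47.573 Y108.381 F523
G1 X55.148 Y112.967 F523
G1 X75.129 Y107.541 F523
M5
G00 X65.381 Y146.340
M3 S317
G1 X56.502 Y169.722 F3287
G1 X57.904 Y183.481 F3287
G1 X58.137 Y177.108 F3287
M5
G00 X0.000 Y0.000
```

Each laser-on run becomes one SVG element. Flip Y back into SVG space with y_svg = 201.307 − y_machine.

Run 1: power S965 maps to stroke `#ff0000` (cut). The run returns to its start, so emit a `<polygon>` with points (Y-flipped): 49.966,105.861 38.819,86.554 16.525,86.554 5.378,105.861 16.525,125.168 38.819,125.168.

Run 2: power S965 maps to stroke `#ff0000` (cut). The run is open, so emit a `<polyline>` with points (Y-flipped): 30.282,44.064 41.486,66.217 46.983,128.013 58.558,154.536.

Run 3: power S965 maps to stroke `#ff0000` (cut). The run is open, so emit a `<polyline>` with points (Y-flipped): 52.402,107.524 47.573,92.926 55.148,88.340 75.129,93.766.

Run 4: power S317 maps to stroke `#ff8800` (engrave). The run is open, so emit a `<polyline>` with points (Y-flipped): 65.381,54.967 56.502,31.585 57.904,17.826 58.137,24.199.

<svg xmlns="http://www.w3.org/2000/svg" width="92.419mm" height="201.307mm" viewBox="0 0 92.419 201.307">
  <polygon points="49.966,105.861 38.819,86.554 16.525,86.554 5.378,105.861 16.525,125.168 38.819,125.168" fill="none" stroke="#ff0000"/>
  <polyline points="30.282,44.064 41.486,66.217 46.983,128.013 58.558,154.536" fill="none" stroke="#ff0000"/>
  <polyline points="52.402,107.524 47.573,92.926 55.148,88.340 75.129,93.766" fill="none" stroke="#ff0000"/>
  <polyline points="65.381,54.967 56.502,31.585 57.904,17.826 58.137,24.199" fill="none" stroke="#ff8800"/>
</svg>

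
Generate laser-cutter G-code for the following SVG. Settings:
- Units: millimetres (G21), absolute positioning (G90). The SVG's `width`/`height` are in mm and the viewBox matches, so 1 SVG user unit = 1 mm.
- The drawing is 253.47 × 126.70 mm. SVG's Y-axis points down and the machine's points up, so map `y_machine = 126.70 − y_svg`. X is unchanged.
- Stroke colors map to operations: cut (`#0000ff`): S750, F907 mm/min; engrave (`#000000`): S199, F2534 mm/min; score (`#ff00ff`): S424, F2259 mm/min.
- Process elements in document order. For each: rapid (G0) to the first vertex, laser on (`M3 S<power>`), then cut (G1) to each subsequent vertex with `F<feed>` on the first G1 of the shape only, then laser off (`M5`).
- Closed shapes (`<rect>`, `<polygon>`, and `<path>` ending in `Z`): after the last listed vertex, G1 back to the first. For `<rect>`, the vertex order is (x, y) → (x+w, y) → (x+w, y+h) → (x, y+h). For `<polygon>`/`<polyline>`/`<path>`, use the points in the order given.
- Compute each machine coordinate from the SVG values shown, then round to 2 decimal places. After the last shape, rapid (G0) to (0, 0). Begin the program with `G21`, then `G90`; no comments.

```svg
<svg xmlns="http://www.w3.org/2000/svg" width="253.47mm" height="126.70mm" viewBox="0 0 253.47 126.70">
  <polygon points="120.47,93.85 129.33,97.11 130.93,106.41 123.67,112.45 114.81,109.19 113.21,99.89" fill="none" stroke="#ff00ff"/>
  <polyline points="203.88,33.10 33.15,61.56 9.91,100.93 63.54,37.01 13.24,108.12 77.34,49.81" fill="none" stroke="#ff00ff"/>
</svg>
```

1 u = 1 mm; y_m = 126.70 − y.

[1] `<polygon>` regular polygon, #ff00ff→score S424 F2259: (120.47,32.85) → (129.33,29.59) → (130.93,20.29) → (123.67,14.25) → (114.81,17.51) → (113.21,26.81) → (120.47,32.85) (closed)

[2] `<polyline>` open polyline, #ff00ff→score S424 F2259: (203.88,93.60) → (33.15,65.14) → (9.91,25.77) → (63.54,89.69) → (13.24,18.58) → (77.34,76.89)

G21
G90
G0 X120.47 Y32.85
M3 S424
G1 X129.33 Y29.59 F2259
G1 X130.93 Y20.29
G1 X123.67 Y14.25
G1 X114.81 Y17.51
G1 X113.21 Y26.81
G1 X120.47 Y32.85
M5
G0 X203.88 Y93.60
M3 S424
G1 X33.15 Y65.14 F2259
G1 X9.91 Y25.77
G1 X63.54 Y89.69
G1 X13.24 Y18.58
G1 X77.34 Y76.89
M5
G0 X0.00 Y0.00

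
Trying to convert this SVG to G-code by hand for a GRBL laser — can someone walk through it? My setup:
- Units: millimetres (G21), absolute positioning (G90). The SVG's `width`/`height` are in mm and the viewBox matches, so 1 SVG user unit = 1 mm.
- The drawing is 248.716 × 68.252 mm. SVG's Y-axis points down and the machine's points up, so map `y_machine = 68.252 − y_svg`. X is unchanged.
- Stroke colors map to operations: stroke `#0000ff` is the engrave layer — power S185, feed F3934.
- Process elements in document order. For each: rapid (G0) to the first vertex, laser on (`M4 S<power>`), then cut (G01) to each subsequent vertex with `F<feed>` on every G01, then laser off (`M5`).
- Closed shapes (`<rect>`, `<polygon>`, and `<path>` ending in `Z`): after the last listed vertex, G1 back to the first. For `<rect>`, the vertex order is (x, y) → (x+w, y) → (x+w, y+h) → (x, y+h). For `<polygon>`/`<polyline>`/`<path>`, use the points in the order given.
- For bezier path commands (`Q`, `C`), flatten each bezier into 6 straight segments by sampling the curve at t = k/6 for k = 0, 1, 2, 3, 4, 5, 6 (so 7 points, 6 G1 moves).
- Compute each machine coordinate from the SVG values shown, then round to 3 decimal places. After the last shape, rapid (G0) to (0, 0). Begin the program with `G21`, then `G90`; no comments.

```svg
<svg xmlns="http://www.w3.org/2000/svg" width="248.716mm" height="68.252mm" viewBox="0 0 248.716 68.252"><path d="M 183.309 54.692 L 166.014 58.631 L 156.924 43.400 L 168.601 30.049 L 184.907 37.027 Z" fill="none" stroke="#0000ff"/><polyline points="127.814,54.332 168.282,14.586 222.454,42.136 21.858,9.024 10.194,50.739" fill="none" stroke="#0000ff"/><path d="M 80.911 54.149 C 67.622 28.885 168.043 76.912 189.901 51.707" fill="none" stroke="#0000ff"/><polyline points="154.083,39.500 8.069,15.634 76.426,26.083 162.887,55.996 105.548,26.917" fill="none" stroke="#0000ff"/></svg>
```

G21
G90
G0 X183.309 Y13.560
M4 S185
G01 X166.014 Y9.621 F3934
G01 X156.924 Y24.852 F3934
G01 X168.601 Y38.203 F3934
G01 X184.907 Y31.225 F3934
G01 X183.309 Y13.560 F3934
M5
G0 X127.814 Y13.920
M4 S185
G01 X168.282 Y53.666 F3934
G01 X222.454 Y26.116 F3934
G01 X21.858 Y59.228 F3934
G01 X10.194 Y17.513 F3934
M5
G0 X80.911 Y14.103
M4 S185
G01 X82.852 Y21.306 F3934
G01 X98.404 Y20.363 F3934
G01 X122.226 Y15.346 F3934
G01 X148.977 Y10.324 F3934
G01 X173.315 Y9.367 F3934
G01 X189.901 Y16.545 F3934
M5
G0 X154.083 Y28.752
M4 S185
G01 X8.069 Y52.618 F3934
G01 X76.426 Y42.169 F3934
G01 X162.887 Y12.256 F3934
G01 X105.548 Y41.335 F3934
M5
G0 X0.000 Y0.000

Since the viewBox matches the mm dimensions, user units are millimetres directly. The only transform is the Y-flip y_m = 68.252 − y_svg.

Shape 1 is a regular polygon drawn with `<path>`. Its stroke #0000ff means engrave at S185, F3934. After flipping Y the toolpath is (183.309,13.560) → (166.014,9.621) → (156.924,24.852) → (168.601,38.203) → (184.907,31.225) → (183.309,13.560), returning to the start.

Shape 2 is a open polyline drawn with `<polyline>`. Its stroke #0000ff means engrave at S185, F3934. After flipping Y the toolpath is (127.814,13.920) → (168.282,53.666) → (222.454,26.116) → (21.858,59.228) → (10.194,17.513).

Shape 3 is a cubic bezier drawn with `<path>`. Its stroke #0000ff means engrave at S185, F3934. After flipping Y the toolpath is (80.911,14.103) → (82.852,21.306) → (98.404,20.363) → (122.226,15.346) → (148.977,10.324) → (173.315,9.367) → (189.901,16.545).

Shape 4 is a open polyline drawn with `<polyline>`. Its stroke #0000ff means engrave at S185, F3934. After flipping Y the toolpath is (154.083,28.752) → (8.069,52.618) → (76.426,42.169) → (162.887,12.256) → (105.548,41.335).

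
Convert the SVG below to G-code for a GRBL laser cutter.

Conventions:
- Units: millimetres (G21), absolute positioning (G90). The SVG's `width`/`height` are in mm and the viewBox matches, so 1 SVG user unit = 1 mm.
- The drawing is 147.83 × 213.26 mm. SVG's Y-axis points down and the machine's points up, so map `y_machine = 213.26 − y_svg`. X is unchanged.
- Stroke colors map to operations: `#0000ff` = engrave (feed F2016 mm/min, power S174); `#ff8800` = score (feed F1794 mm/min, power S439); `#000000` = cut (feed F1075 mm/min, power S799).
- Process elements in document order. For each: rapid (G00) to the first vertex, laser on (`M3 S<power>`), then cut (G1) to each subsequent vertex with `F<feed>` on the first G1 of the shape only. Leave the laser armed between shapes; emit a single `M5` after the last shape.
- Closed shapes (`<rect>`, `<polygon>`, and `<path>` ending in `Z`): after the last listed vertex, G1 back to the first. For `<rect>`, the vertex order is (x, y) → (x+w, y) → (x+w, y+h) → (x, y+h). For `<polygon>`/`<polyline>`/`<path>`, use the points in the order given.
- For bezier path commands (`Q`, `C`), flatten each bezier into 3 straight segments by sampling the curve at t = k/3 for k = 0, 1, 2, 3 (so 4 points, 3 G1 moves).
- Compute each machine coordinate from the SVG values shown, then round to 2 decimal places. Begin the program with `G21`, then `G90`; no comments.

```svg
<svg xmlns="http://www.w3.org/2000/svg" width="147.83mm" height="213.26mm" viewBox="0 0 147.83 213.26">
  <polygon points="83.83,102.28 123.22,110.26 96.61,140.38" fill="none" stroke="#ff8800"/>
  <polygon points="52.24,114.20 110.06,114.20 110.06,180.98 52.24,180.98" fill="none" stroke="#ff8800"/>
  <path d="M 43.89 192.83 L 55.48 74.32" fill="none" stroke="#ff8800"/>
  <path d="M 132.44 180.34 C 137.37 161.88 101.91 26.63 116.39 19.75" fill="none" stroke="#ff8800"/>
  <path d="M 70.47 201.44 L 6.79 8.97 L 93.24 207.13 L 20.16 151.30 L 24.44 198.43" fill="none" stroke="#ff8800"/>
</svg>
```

1 u = 1 mm; y_m = 213.26 − y.

[1] `<polygon>` regular polygon, #ff8800→score S439 F1794: (83.83,110.98) → (123.22,103.00) → (96.61,72.88) → (83.83,110.98) (closed)

[2] `<polygon>` rectangle, #ff8800→score S439 F1794: (52.24,99.06) → (110.06,99.06) → (110.06,32.28) → (52.24,32.28) → (52.24,99.06) (closed)

[3] `<path>` line segment, #ff8800→score S439 F1794: (43.89,20.43) → (55.48,138.94)

[4] `<path>` cubic bezier, #ff8800→score S439 F1794: (132.44,32.92) → (127.25,81.23) → (115.21,152.92) → (116.39,193.51)

[5] `<path>` open polyline, #ff8800→score S439 F1794: (70.47,11.82) → (6.79,204.29) → (93.24,6.13) → (20.16,61.96) → (24.44,14.83)

G21
G90
G00 X83.83 Y110.98
M3 S439
G1 X123.22 Y103.00 F1794
G1 X96.61 Y72.88
G1 X83.83 Y110.98
G00 X52.24 Y99.06
M3 S439
G1 X110.06 Y99.06 F1794
G1 X110.06 Y32.28
G1 X52.24 Y32.28
G1 X52.24 Y99.06
G00 X43.89 Y20.43
M3 S439
G1 X55.48 Y138.94 F1794
G00 X132.44 Y32.92
M3 S439
G1 X127.25 Y81.23 F1794
G1 X115.21 Y152.92
G1 X116.39 Y193.51
G00 X70.47 Y11.82
M3 S439
G1 X6.79 Y204.29 F1794
G1 X93.24 Y6.13
G1 X20.16 Y61.96
G1 X24.44 Y14.83
M5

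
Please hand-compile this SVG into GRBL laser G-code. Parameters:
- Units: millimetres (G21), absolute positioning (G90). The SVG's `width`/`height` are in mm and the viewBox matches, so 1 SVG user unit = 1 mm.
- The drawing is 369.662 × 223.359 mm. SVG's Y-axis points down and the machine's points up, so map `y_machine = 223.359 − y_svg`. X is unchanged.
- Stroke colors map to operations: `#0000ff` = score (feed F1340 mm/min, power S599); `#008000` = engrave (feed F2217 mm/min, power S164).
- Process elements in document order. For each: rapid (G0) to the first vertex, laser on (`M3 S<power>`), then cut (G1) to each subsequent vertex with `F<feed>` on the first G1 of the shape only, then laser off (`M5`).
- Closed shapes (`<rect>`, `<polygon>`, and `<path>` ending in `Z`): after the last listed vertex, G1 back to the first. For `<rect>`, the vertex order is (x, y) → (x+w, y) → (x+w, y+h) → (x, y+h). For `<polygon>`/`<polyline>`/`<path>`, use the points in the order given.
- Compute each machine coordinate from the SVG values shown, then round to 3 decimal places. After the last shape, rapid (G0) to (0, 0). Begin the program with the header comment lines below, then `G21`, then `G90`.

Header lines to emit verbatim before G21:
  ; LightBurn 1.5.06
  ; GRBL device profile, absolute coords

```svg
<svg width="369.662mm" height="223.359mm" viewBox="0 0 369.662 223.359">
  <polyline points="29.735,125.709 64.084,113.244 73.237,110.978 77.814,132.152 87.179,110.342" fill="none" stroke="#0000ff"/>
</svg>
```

viewBox `0 0 369.662 223.359` with mm width/height → 1 unit = 1 mm. Flip: y_m = 223.359 − y_svg.

**Shape 1** — `<polyline>` open polyline, stroke `#0000ff` → score (S599, F1340). Machine vertices: (29.735,97.650) → (64.084,110.115) → (73.237,112.381) → (77.814,91.207) → (87.179,113.017). Open path.

; LightBurn 1.5.06
; GRBL device profile, absolute coords
G21
G90
G0 X29.735 Y97.650
M3 S599
G1 X64.084 Y110.115 F1340
G1 X73.237 Y112.381
G1 X77.814 Y91.207
G1 X87.179 Y113.017
M5
G0 X0.000 Y0.000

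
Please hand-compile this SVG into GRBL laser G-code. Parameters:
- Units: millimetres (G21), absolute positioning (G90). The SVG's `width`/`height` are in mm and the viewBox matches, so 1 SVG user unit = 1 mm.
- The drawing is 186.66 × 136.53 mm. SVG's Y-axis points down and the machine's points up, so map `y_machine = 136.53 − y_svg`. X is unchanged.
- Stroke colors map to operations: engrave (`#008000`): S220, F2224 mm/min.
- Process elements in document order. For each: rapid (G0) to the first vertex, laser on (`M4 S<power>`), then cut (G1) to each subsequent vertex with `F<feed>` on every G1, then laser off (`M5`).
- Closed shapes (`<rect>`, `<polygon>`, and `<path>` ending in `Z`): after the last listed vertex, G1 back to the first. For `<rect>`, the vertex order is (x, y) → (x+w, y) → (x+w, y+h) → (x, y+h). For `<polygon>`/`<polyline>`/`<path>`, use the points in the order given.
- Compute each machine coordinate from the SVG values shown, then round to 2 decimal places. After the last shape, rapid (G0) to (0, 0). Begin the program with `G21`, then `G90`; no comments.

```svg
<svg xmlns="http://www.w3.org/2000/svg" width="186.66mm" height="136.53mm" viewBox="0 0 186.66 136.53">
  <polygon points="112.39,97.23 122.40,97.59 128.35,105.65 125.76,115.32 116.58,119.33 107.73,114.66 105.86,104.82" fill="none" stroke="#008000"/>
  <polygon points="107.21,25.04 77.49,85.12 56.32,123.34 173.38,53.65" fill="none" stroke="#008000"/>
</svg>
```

1 u = 1 mm; y_m = 136.53 − y.

[1] `<polygon>` regular polygon, #008000→engrave S220 F2224: (112.39,39.30) → (122.40,38.94) → (128.35,30.88) → (125.76,21.21) → (116.58,17.20) → (107.73,21.87) → (105.86,31.71) → (112.39,39.30) (closed)

[2] `<polygon>` closed polygon, #008000→engrave S220 F2224: (107.21,111.49) → (77.49,51.41) → (56.32,13.19) → (173.38,82.88) → (107.21,111.49) (closed)

G21
G90
G0 X112.39 Y39.30
M4 S220
G1 X122.40 Y38.94 F2224
G1 X128.35 Y30.88 F2224
G1 X125.76 Y21.21 F2224
G1 X116.58 Y17.20 F2224
G1 X107.73 Y21.87 F2224
G1 X105.86 Y31.71 F2224
G1 X112.39 Y39.30 F2224
M5
G0 X107.21 Y111.49
M4 S220
G1 X77.49 Y51.41 F2224
G1 X56.32 Y13.19 F2224
G1 X173.38 Y82.88 F2224
G1 X107.21 Y111.49 F2224
M5
G0 X0.00 Y0.00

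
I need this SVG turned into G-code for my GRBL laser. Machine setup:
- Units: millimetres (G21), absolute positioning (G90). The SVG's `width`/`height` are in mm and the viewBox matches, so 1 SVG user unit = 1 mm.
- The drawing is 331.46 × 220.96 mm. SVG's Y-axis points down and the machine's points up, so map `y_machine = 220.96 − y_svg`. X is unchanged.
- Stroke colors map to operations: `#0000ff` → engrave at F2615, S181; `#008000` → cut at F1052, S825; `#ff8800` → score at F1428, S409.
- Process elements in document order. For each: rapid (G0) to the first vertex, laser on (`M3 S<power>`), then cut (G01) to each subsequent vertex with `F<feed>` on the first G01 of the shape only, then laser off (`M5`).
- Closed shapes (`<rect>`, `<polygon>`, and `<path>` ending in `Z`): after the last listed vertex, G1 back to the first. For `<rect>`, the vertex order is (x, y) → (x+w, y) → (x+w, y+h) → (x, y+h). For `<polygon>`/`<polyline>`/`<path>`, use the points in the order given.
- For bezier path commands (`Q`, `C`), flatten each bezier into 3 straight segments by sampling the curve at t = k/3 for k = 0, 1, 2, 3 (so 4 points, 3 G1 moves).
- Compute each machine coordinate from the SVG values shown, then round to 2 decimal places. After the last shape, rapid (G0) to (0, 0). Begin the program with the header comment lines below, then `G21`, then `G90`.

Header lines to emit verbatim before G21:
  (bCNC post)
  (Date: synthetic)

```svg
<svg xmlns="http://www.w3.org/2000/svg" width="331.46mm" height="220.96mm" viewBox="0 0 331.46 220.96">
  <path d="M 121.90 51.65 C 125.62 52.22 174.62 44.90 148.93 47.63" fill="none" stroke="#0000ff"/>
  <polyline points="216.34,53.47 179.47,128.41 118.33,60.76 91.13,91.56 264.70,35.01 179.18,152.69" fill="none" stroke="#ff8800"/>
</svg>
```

(bCNC post)
(Date: synthetic)
G21
G90
G0 X121.90 Y169.31
M3 S181
G01 X136.27 Y170.71 F2615
G01 X154.17 Y173.37
G01 X148.93 Y173.33
M5
G0 X216.34 Y167.49
M3 S409
G01 X179.47 Y92.55 F1428
G01 X118.33 Y160.20
G01 X91.13 Y129.40
G01 X264.70 Y185.95
G01 X179.18 Y68.27
M5
G0 X0.00 Y0.00

Since the viewBox matches the mm dimensions, user units are millimetres directly. The only transform is the Y-flip y_m = 220.96 − y_svg.

Shape 1 is a cubic bezier drawn with `<path>`. Its stroke #0000ff means engrave at S181, F2615. After flipping Y the toolpath is (121.90,169.31) → (136.27,170.71) → (154.17,173.37) → (148.93,173.33).

Shape 2 is a open polyline drawn with `<polyline>`. Its stroke #ff8800 means score at S409, F1428. After flipping Y the toolpath is (216.34,167.49) → (179.47,92.55) → (118.33,160.20) → (91.13,129.40) → (264.70,185.95) → (179.18,68.27).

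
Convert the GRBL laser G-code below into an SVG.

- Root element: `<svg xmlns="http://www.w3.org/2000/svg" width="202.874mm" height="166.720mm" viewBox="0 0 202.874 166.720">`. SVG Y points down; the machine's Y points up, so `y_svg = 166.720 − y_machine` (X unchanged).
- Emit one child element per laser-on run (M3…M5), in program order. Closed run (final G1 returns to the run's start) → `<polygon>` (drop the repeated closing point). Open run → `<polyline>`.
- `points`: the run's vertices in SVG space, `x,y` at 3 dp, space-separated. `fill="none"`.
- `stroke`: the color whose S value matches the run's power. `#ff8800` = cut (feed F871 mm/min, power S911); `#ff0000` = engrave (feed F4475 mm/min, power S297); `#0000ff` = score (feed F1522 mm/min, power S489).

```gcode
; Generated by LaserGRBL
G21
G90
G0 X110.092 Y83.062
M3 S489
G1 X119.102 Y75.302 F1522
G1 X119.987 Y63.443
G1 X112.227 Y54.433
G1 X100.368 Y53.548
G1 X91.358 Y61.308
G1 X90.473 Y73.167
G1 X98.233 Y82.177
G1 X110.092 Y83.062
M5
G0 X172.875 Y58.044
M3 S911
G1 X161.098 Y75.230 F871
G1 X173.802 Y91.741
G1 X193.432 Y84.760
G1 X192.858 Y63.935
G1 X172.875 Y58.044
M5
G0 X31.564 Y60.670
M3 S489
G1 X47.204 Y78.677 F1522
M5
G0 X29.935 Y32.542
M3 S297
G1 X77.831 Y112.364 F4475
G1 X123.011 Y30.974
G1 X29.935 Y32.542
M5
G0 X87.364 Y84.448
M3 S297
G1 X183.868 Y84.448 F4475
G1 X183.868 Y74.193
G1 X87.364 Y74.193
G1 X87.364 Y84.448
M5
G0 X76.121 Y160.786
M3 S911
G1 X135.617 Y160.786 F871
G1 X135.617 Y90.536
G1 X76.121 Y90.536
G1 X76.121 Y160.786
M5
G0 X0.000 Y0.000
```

y_svg = 166.720 − y_m.

[1] S489→`#0000ff` (score); closed run; points: 110.092,83.658 119.102,91.418 119.987,103.277 112.227,112.287 100.368,113.172 91.358,105.412 90.473,93.553 98.233,84.543

[2] S911→`#ff8800` (cut); closed run; points: 172.875,108.676 161.098,91.490 173.802,74.979 193.432,81.960 192.858,102.785

[3] S489→`#0000ff` (score); open run; points: 31.564,106.050 47.204,88.043

[4] S297→`#ff0000` (engrave); closed run; points: 29.935,134.178 77.831,54.356 123.011,135.746

[5] S297→`#ff0000` (engrave); closed run; points: 87.364,82.272 183.868,82.272 183.868,92.527 87.364,92.527

[6] S911→`#ff8800` (cut); closed run; points: 76.121,5.934 135.617,5.934 135.617,76.184 76.121,76.184

<svg xmlns="http://www.w3.org/2000/svg" width="202.874mm" height="166.720mm" viewBox="0 0 202.874 166.720">
  <polygon points="110.092,83.658 119.102,91.418 119.987,103.277 112.227,112.287 100.368,113.172 91.358,105.412 90.473,93.553 98.233,84.543" fill="none" stroke="#0000ff"/>
  <polygon points="172.875,108.676 161.098,91.490 173.802,74.979 193.432,81.960 192.858,102.785" fill="none" stroke="#ff8800"/>
  <polyline points="31.564,106.050 47.204,88.043" fill="none" stroke="#0000ff"/>
  <polygon points="29.935,134.178 77.831,54.356 123.011,135.746" fill="none" stroke="#ff0000"/>
  <polygon points="87.364,82.272 183.868,82.272 183.868,92.527 87.364,92.527" fill="none" stroke="#ff0000"/>
  <polygon points="76.121,5.934 135.617,5.934 135.617,76.184 76.121,76.184" fill="none" stroke="#ff8800"/>
</svg>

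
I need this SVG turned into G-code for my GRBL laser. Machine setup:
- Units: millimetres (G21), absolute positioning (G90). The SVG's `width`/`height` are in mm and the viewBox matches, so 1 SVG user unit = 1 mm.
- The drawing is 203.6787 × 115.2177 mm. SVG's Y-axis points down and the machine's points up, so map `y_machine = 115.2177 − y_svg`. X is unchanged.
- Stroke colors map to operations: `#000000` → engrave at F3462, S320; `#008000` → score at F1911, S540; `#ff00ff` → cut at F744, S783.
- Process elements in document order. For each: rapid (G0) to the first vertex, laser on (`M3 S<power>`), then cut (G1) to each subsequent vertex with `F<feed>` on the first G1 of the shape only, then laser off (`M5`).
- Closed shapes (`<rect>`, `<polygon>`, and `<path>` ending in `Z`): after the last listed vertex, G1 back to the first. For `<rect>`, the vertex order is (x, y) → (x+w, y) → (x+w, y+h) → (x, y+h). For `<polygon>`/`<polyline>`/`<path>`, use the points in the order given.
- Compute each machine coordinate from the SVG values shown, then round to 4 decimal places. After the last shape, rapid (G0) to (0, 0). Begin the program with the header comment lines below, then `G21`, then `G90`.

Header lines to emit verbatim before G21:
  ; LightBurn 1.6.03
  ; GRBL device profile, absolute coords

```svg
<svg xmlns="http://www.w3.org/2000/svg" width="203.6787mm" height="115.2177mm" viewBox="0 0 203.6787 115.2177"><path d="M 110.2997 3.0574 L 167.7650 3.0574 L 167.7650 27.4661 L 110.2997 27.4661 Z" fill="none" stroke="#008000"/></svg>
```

1 u = 1 mm; y_m = 115.2177 − y.

[1] `<path>` rectangle, #008000→score S540 F1911: (110.2997,112.1603) → (167.7650,112.1603) → (167.7650,87.7516) → (110.2997,87.7516) → (110.2997,112.1603) (closed)

; LightBurn 1.6.03
; GRBL device profile, absolute coords
G21
G90
G0 X110.2997 Y112.1603
M3 S540
G1 X167.7650 Y112.1603 F1911
G1 X167.7650 Y87.7516
G1 X110.2997 Y87.7516
G1 X110.2997 Y112.1603
M5
G0 X0.0000 Y0.0000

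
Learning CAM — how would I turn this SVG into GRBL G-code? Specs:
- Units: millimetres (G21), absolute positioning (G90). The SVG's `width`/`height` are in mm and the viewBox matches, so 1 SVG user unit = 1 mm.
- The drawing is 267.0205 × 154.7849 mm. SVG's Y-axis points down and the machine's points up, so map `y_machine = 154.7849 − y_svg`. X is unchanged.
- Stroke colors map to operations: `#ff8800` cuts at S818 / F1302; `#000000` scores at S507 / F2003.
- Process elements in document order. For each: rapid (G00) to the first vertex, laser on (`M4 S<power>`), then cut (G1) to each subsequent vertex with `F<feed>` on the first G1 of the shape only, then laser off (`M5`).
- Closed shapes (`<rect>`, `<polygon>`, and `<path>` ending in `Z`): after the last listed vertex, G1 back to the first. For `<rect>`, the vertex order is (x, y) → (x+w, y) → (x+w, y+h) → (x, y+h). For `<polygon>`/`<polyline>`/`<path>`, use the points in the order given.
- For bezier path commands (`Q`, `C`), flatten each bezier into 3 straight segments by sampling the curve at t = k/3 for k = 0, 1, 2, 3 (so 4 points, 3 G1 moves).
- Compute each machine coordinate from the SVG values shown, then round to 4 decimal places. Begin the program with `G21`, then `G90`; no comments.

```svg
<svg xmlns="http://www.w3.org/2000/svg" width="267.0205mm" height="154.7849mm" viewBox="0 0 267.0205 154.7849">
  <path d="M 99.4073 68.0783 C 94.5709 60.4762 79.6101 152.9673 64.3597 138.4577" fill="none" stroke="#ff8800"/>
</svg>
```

1 u = 1 mm; y_m = 154.7849 − y.

[1] `<path>` cubic bezier, #ff8800→cut S818 F1302: (99.4073,86.7066) → (91.5604,68.6144) → (79.1493,29.8144) → (64.3597,16.3272)

G21
G90
G00 X99.4073 Y86.7066
M4 S818
G1 X91.5604 Y68.6144 F1302
G1 X79.1493 Y29.8144
G1 X64.3597 Y16.3272
M5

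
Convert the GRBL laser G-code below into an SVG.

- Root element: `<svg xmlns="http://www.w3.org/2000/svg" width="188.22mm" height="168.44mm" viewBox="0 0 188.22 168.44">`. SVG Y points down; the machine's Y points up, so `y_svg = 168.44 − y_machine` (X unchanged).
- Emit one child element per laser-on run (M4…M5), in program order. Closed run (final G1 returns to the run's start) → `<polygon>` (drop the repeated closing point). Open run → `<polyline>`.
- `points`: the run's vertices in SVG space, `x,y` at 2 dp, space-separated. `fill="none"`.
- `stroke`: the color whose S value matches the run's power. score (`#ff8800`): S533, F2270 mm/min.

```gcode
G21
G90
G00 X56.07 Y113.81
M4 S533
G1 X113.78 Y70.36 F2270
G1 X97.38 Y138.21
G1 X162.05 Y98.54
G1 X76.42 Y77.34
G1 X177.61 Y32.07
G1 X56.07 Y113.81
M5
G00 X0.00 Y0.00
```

<svg xmlns="http://www.w3.org/2000/svg" width="188.22mm" height="168.44mm" viewBox="0 0 188.22 168.44">
  <polygon points="56.07,54.63 113.78,98.08 97.38,30.23 162.05,69.90 76.42,91.10 177.61,136.37" fill="none" stroke="#ff8800"/>
</svg>

y_svg = 168.44 − y_m. Every run uses S533, so all elements get stroke `#ff8800` (score).

[1] closed run; points: 56.07,54.63 113.78,98.08 97.38,30.23 162.05,69.90 76.42,91.10 177.61,136.37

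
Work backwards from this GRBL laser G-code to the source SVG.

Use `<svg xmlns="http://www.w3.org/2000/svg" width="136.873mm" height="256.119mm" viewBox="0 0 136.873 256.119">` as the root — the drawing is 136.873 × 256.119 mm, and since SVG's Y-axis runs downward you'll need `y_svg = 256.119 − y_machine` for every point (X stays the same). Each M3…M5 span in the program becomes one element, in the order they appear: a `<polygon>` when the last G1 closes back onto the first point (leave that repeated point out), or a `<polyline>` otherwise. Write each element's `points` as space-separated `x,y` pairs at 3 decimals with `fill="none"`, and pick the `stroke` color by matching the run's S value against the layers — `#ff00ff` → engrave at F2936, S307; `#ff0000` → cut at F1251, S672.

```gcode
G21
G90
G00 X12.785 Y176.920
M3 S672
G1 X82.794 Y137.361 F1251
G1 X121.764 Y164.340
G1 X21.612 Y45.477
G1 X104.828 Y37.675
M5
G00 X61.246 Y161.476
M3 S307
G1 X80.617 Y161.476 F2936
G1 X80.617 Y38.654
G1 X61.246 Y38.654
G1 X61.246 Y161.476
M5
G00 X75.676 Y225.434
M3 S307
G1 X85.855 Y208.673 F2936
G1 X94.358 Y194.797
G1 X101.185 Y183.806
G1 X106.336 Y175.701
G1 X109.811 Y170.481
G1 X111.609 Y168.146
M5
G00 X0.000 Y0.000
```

Machine Y-up, SVG Y-down with viewBox height 256.119, so y_svg = 256.119 − y_machine; X carries over.

Run 1: S672 ⇒ cut layer `#ff0000`. The run is open, so emit a `<polyline>` with points (Y-flipped): 12.785,79.199 82.794,118.758 121.764,91.779 21.612,210.642 104.828,218.444.

Run 2: S307 ⇒ engrave layer `#ff00ff`. The run returns to its start, so emit a `<polygon>` with points (Y-flipped): 61.246,94.643 80.617,94.643 80.617,217.465 61.246,217.465.

Run 3: power S307 maps to stroke `#ff00ff` (engrave). The run is open, so emit a `<polyline>` with points (Y-flipped): 75.676,30.685 85.855,47.446 94.358,61.322 101.185,72.313 106.336,80.418 109.811,85.638 111.609,87.973.

<svg xmlns="http://www.w3.org/2000/svg" width="136.873mm" height="256.119mm" viewBox="0 0 136.873 256.119">
  <polyline points="12.785,79.199 82.794,118.758 121.764,91.779 21.612,210.642 104.828,218.444" fill="none" stroke="#ff0000"/>
  <polygon points="61.246,94.643 80.617,94.643 80.617,217.465 61.246,217.465" fill="none" stroke="#ff00ff"/>
  <polyline points="75.676,30.685 85.855,47.446 94.358,61.322 101.185,72.313 106.336,80.418 109.811,85.638 111.609,87.973" fill="none" stroke="#ff00ff"/>
</svg>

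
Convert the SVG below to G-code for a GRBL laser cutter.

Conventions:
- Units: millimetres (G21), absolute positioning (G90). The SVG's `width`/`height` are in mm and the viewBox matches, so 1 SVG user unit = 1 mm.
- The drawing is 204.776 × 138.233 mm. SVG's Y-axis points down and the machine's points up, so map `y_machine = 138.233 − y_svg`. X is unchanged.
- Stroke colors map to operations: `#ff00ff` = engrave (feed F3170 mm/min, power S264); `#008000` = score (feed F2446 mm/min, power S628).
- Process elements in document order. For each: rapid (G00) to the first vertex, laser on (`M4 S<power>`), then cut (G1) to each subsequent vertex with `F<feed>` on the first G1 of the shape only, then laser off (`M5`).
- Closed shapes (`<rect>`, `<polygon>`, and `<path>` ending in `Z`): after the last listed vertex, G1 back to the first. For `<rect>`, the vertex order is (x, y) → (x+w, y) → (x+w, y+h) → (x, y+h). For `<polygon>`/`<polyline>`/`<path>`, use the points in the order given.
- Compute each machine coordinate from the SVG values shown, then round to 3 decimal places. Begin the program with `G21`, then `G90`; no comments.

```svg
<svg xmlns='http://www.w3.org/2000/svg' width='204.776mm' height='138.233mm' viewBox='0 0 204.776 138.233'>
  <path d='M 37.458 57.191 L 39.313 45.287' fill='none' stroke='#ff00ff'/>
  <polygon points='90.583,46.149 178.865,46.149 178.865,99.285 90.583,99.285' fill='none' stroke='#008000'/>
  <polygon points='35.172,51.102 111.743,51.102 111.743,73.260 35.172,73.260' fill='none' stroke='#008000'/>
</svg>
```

1 u = 1 mm; y_m = 138.233 − y.

[1] `<path>` line segment, #ff00ff→engrave S264 F3170: (37.458,81.042) → (39.313,92.946)

[2] `<polygon>` rectangle, #008000→score S628 F2446: (90.583,92.084) → (178.865,92.084) → (178.865,38.948) → (90.583,38.948) → (90.583,92.084) (closed)

[3] `<polygon>` rectangle, #008000→score S628 F2446: (35.172,87.131) → (111.743,87.131) → (111.743,64.973) → (35.172,64.973) → (35.172,87.131) (closed)

G21
G90
G00 X37.458 Y81.042
M4 S264
G1 X39.313 Y92.946 F3170
M5
G00 X90.583 Y92.084
M4 S628
G1 X178.865 Y92.084 F2446
G1 X178.865 Y38.948
G1 X90.583 Y38.948
G1 X90.583 Y92.084
M5
G00 X35.172 Y87.131
M4 S628
G1 X111.743 Y87.131 F2446
G1 X111.743 Y64.973
G1 X35.172 Y64.973
G1 X35.172 Y87.131
M5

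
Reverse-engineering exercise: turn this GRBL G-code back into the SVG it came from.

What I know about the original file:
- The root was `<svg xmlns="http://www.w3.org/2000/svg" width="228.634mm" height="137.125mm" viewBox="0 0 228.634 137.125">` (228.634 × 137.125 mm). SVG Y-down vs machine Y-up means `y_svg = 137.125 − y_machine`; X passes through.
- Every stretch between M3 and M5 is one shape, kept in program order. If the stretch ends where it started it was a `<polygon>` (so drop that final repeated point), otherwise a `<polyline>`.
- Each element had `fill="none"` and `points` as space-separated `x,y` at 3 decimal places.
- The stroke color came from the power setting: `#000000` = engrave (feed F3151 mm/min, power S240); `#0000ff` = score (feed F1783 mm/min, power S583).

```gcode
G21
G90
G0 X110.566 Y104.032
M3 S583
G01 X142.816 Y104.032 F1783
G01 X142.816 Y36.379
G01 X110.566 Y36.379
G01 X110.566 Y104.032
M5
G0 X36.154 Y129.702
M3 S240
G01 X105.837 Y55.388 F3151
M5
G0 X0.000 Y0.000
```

Each laser-on run becomes one SVG element. Flip Y back into SVG space with y_svg = 137.125 − y_machine.

Run 1: power S583 maps to stroke `#0000ff` (score). The run returns to its start, so emit a `<polygon>` with points (Y-flipped): 110.566,33.093 142.816,33.093 142.816,100.746 110.566,100.746.

Run 2: S240 ⇒ engrave layer `#000000`. The run is open, so emit a `<polyline>` with points (Y-flipped): 36.154,7.423 105.837,81.737.

<svg xmlns="http://www.w3.org/2000/svg" width="228.634mm" height="137.125mm" viewBox="0 0 228.634 137.125">
  <polygon points="110.566,33.093 142.816,33.093 142.816,100.746 110.566,100.746" fill="none" stroke="#0000ff"/>
  <polyline points="36.154,7.423 105.837,81.737" fill="none" stroke="#000000"/>
</svg>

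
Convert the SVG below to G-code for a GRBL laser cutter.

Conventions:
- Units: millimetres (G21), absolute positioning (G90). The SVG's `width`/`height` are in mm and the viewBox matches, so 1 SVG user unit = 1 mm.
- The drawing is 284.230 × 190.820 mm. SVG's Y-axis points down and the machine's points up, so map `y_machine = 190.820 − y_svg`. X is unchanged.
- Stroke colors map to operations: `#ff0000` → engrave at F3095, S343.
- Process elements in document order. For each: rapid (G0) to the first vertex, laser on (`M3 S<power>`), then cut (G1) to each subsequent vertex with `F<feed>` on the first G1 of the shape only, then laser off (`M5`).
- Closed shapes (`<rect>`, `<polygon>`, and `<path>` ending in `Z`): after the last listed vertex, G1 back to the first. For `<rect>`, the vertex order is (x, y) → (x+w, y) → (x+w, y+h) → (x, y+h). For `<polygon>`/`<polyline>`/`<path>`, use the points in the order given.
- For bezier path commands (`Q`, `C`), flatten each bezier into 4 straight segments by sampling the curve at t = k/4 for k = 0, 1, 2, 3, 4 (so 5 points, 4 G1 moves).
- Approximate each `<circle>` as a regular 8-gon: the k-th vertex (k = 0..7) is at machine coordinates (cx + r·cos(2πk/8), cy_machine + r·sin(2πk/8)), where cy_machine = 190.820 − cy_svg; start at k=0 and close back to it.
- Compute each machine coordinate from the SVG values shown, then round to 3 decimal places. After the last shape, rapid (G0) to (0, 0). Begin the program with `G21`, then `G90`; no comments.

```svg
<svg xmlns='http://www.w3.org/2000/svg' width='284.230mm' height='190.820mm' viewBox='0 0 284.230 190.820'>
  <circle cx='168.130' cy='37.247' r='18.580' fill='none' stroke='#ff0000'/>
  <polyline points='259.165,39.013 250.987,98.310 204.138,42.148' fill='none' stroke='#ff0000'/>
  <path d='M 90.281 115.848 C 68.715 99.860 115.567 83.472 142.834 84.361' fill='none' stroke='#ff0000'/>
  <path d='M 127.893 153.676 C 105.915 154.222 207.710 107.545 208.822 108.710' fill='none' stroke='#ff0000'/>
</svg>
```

G21
G90
G0 X186.710 Y153.573
M3 S343
G1 X181.268 Y166.711 F3095
G1 X168.130 Y172.153
G1 X154.992 Y166.711
G1 X149.550 Y153.573
G1 X154.992 Y140.435
G1 X168.130 Y134.993
G1 X181.268 Y140.435
G1 X186.710 Y153.573
M5
G0 X259.165 Y151.807
M3 S343
G1 X250.987 Y92.510 F3095
G1 X204.138 Y148.672
M5
G0 X90.281 Y74.972
M3 S343
G1 X85.560 Y86.762 F3095
G1 X98.245 Y97.044
G1 X120.087 Y104.163
G1 X142.834 Y106.459
M5
G0 X127.893 Y37.144
M3 S343
G1 X131.110 Y44.103 F3095
G1 X159.699 Y59.859
G1 X192.617 Y75.499
G1 X208.822 Y82.110
M5
G0 X0.000 Y0.000

1 u = 1 mm; y_m = 190.820 − y.

[1] `<circle>` circle, #ff0000→engrave S343 F3095: (186.710,153.573) → (181.268,166.711) → (168.130,172.153) → (154.992,166.711) → (149.550,153.573) → (154.992,140.435) → (168.130,134.993) → (181.268,140.435) → (186.710,153.573) (closed)

[2] `<polyline>` open polyline, #ff0000→engrave S343 F3095: (259.165,151.807) → (250.987,92.510) → (204.138,148.672)

[3] `<path>` cubic bezier, #ff0000→engrave S343 F3095: (90.281,74.972) → (85.560,86.762) → (98.245,97.044) → (120.087,104.163) → (142.834,106.459)

[4] `<path>` cubic bezier, #ff0000→engrave S343 F3095: (127.893,37.144) → (131.110,44.103) → (159.699,59.859) → (192.617,75.499) → (208.822,82.110)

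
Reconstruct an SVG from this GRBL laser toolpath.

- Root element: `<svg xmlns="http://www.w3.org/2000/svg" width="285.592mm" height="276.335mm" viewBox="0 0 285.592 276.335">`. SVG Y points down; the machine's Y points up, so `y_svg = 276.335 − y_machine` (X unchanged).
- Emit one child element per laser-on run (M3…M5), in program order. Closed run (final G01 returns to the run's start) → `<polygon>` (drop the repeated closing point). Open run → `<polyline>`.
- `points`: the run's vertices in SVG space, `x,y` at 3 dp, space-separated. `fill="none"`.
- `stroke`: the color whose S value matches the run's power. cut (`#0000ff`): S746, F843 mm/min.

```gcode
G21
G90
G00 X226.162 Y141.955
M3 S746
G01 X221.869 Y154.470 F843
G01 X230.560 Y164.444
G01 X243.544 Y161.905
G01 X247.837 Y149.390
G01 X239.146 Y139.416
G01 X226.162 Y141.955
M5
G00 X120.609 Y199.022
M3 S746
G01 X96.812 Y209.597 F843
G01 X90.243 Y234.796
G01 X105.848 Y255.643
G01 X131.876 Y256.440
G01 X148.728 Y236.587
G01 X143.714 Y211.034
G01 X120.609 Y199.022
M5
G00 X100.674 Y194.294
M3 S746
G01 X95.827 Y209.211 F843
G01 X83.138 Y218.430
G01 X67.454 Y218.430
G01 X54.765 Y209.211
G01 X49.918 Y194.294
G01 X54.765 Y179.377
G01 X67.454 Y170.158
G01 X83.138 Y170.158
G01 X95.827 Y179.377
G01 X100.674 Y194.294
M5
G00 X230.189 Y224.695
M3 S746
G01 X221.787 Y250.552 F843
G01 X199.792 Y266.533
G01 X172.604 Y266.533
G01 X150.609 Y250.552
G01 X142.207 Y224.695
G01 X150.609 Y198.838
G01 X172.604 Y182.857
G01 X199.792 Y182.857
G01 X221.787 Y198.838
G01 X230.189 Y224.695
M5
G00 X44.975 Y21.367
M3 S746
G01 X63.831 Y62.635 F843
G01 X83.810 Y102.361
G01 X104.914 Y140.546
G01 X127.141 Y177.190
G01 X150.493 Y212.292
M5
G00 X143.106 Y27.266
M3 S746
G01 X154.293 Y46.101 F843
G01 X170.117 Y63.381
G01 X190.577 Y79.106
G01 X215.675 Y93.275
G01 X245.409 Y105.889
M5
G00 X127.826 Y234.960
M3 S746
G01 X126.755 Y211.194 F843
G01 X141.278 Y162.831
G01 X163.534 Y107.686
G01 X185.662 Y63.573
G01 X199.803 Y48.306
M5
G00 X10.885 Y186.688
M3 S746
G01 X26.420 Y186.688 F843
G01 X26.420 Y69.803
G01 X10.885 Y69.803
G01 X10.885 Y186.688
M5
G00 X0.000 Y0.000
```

<svg xmlns="http://www.w3.org/2000/svg" width="285.592mm" height="276.335mm" viewBox="0 0 285.592 276.335">
  <polygon points="226.162,134.380 221.869,121.865 230.560,111.891 243.544,114.430 247.837,126.945 239.146,136.919" fill="none" stroke="#0000ff"/>
  <polygon points="120.609,77.313 96.812,66.738 90.243,41.539 105.848,20.692 131.876,19.895 148.728,39.748 143.714,65.301" fill="none" stroke="#0000ff"/>
  <polygon points="100.674,82.041 95.827,67.124 83.138,57.905 67.454,57.905 54.765,67.124 49.918,82.041 54.765,96.958 67.454,106.177 83.138,106.177 95.827,96.958" fill="none" stroke="#0000ff"/>
  <polygon points="230.189,51.640 221.787,25.783 199.792,9.802 172.604,9.802 150.609,25.783 142.207,51.640 150.609,77.497 172.604,93.478 199.792,93.478 221.787,77.497" fill="none" stroke="#0000ff"/>
  <polyline points="44.975,254.968 63.831,213.700 83.810,173.974 104.914,135.789 127.141,99.145 150.493,64.043" fill="none" stroke="#0000ff"/>
  <polyline points="143.106,249.069 154.293,230.234 170.117,212.954 190.577,197.229 215.675,183.060 245.409,170.446" fill="none" stroke="#0000ff"/>
  <polyline points="127.826,41.375 126.755,65.141 141.278,113.504 163.534,168.649 185.662,212.762 199.803,228.029" fill="none" stroke="#0000ff"/>
  <polygon points="10.885,89.647 26.420,89.647 26.420,206.532 10.885,206.532" fill="none" stroke="#0000ff"/>
</svg>

Each laser-on run becomes one SVG element. Flip Y back into SVG space with y_svg = 276.335 − y_machine. Every run uses S746, so all elements get stroke `#0000ff` (cut).

Run 1: The run returns to its start, so emit a `<polygon>` with points (Y-flipped): 226.162,134.380 221.869,121.865 230.560,111.891 243.544,114.430 247.837,126.945 239.146,136.919.

Run 2: The run returns to its start, so emit a `<polygon>` with points (Y-flipped): 120.609,77.313 96.812,66.738 90.243,41.539 105.848,20.692 131.876,19.895 148.728,39.748 143.714,65.301.

Run 3: The run returns to its start, so emit a `<polygon>` with points (Y-flipped): 100.674,82.041 95.827,67.124 83.138,57.905 67.454,57.905 54.765,67.124 49.918,82.041 54.765,96.958 67.454,106.177 83.138,106.177 95.827,96.958.

Run 4: The run returns to its start, so emit a `<polygon>` with points (Y-flipped): 230.189,51.640 221.787,25.783 199.792,9.802 172.604,9.802 150.609,25.783 142.207,51.640 150.609,77.497 172.604,93.478 199.792,93.478 221.787,77.497.

Run 5: The run is open, so emit a `<polyline>` with points (Y-flipped): 44.975,254.968 63.831,213.700 83.810,173.974 104.914,135.789 127.141,99.145 150.493,64.043.

Run 6: The run is open, so emit a `<polyline>` with points (Y-flipped): 143.106,249.069 154.293,230.234 170.117,212.954 190.577,197.229 215.675,183.060 245.409,170.446.

Run 7: The run is open, so emit a `<polyline>` with points (Y-flipped): 127.826,41.375 126.755,65.141 141.278,113.504 163.534,168.649 185.662,212.762 199.803,228.029.

Run 8: The run returns to its start, so emit a `<polygon>` with points (Y-flipped): 10.885,89.647 26.420,89.647 26.420,206.532 10.885,206.532.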